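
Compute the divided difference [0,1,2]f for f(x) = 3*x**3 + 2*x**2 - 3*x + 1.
11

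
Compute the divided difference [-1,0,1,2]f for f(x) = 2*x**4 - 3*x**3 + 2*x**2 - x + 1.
1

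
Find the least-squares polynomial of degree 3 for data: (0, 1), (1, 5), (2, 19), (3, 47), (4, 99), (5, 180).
58/63 + (442/189)x + (229/252)x² + (125/108)x³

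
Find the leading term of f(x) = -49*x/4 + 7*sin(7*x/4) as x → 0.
-2401*x**3/384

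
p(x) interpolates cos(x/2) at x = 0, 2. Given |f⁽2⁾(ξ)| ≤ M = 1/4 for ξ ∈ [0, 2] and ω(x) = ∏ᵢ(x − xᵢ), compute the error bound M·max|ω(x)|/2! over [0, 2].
1/8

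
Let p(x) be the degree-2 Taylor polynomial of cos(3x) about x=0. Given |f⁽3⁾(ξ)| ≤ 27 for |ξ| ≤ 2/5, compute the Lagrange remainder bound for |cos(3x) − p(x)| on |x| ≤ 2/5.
36/125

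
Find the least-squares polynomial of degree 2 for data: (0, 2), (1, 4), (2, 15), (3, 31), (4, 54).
12/7 + (-23/70)x + (47/14)x²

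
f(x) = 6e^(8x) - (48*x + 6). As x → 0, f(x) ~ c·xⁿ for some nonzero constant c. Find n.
2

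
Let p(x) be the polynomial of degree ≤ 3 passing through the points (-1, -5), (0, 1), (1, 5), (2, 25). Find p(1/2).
17/8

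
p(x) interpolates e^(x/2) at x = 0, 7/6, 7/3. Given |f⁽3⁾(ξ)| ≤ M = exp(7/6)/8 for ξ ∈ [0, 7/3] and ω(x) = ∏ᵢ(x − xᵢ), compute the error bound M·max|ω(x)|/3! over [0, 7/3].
343*sqrt(3)*exp(7/6)/46656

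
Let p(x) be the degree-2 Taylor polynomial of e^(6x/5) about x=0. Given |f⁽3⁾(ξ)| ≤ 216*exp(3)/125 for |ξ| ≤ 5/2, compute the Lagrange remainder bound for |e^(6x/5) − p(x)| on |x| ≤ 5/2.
9*exp(3)/2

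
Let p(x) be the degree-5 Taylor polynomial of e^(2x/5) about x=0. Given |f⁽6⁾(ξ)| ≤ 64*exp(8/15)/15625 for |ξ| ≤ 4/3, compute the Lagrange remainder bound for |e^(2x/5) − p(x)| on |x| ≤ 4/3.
16384*exp(8/15)/512578125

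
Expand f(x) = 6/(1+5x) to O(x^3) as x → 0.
6 - 30*x + 150*x**2 + O(x**3)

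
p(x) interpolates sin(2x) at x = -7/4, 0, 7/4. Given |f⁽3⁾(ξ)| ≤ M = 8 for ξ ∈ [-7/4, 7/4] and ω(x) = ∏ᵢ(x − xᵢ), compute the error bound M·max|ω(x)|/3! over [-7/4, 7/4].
343*sqrt(3)/216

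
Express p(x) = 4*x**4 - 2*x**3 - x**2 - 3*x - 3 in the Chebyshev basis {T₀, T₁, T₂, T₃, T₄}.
(-2)T₀ + (-9/2)T₁ + (3/2)T₂ + (-1/2)T₃ + (1/2)T₄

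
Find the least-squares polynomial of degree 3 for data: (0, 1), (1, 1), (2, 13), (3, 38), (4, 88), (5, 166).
107/126 + (-209/108)x + (409/252)x² + (29/27)x³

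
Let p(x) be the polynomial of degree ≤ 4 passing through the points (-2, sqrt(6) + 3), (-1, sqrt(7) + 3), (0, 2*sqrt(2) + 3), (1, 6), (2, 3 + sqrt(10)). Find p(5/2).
-219/32 - 45*sqrt(7)/32 + 35*sqrt(6)/128 + 315*sqrt(10)/128 + 189*sqrt(2)/32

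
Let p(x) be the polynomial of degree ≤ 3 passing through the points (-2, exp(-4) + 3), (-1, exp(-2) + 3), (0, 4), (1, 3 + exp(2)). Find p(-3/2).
(5 + 15*exp(2) + (exp(2) + 43)*exp(4))*exp(-4)/16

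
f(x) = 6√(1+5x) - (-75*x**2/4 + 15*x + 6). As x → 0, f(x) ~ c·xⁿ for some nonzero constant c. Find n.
3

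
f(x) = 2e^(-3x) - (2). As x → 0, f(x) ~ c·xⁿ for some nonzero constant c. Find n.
1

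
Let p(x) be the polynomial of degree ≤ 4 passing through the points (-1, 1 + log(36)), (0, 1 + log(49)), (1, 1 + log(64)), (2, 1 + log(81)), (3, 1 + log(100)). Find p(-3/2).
1 + log(8388608*2**(3/16)*3**(19/64)*5**(35/64)*7**(7/16)/2470629)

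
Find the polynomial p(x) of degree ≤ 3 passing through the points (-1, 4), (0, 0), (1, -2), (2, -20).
-3*x**3 + x**2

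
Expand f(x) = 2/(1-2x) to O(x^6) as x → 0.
2 + 4*x + 8*x**2 + 16*x**3 + 32*x**4 + 64*x**5 + O(x**6)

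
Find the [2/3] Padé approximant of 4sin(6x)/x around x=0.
(24 - 504*x**2/5)/(9*x**2/5 + 1)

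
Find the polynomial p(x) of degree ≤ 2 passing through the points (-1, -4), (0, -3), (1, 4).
3*x**2 + 4*x - 3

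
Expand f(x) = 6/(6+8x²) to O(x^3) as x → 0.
1 - 4*x**2/3 + O(x**3)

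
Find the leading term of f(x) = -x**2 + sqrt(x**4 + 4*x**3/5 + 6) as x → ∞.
2*x/5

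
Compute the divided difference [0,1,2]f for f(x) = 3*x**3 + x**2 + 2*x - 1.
10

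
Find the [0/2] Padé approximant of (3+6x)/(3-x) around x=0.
1/(14*x**2/3 - 7*x/3 + 1)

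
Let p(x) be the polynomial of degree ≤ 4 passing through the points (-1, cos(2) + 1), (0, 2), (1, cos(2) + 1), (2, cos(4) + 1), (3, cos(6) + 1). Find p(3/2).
15*cos(4)/32 + 93*cos(2)/128 - 5*cos(6)/128 + 27/32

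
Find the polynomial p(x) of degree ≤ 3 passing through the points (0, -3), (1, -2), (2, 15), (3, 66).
3*x**3 - x**2 - x - 3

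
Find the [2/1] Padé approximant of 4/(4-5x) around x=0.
1/(1 - 5*x/4)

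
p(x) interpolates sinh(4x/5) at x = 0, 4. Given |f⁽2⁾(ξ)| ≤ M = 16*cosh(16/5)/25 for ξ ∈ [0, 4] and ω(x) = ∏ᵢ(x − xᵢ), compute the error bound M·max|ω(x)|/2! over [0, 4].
32*cosh(16/5)/25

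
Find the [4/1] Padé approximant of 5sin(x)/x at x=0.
x**4/24 - 5*x**2/6 + 5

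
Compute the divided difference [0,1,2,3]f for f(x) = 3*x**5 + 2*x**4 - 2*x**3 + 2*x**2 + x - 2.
85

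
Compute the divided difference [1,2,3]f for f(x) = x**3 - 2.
6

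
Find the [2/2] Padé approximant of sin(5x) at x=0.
5*x/(25*x**2/6 + 1)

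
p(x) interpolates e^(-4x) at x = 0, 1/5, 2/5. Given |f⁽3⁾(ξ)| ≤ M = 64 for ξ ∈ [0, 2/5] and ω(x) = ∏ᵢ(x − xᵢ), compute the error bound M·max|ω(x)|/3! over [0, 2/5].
64*sqrt(3)/3375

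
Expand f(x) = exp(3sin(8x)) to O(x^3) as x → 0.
1 + 24*x + 288*x**2 + O(x**3)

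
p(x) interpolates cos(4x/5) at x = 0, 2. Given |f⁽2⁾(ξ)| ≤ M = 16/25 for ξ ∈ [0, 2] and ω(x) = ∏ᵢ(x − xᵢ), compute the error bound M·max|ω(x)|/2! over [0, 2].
8/25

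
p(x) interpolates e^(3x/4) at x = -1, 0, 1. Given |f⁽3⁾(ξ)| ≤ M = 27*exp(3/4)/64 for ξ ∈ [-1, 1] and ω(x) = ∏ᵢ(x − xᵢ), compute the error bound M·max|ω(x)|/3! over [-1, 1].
sqrt(3)*exp(3/4)/64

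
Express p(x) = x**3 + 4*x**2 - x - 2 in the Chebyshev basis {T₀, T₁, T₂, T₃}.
(-1/4)T₁ + (2)T₂ + (1/4)T₃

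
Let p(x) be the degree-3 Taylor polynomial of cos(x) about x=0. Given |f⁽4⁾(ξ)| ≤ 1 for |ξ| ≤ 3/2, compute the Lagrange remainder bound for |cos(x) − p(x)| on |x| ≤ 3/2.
27/128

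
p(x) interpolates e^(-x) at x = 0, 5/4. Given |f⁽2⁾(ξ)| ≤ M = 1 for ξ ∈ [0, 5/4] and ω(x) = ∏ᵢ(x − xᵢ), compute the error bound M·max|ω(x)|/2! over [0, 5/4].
25/128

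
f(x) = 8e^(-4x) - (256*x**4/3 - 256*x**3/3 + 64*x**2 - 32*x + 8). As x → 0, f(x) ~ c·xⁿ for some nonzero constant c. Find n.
5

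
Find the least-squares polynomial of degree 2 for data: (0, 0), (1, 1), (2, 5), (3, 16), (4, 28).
-2/35 + (-83/70)x + (29/14)x²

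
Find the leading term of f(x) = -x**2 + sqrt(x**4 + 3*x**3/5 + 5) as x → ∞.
3*x/10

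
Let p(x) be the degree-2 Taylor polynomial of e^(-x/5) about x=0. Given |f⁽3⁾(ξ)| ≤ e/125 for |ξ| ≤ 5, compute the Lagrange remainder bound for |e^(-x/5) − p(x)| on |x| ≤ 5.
e/6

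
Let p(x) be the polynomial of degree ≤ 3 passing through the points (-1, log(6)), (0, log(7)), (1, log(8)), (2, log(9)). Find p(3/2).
log(4*2**(7/8)*21**(11/16)/7)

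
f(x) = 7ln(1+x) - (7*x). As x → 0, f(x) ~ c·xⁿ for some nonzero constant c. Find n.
2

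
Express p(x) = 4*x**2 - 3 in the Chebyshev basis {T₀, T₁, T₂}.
-T₀ + (2)T₂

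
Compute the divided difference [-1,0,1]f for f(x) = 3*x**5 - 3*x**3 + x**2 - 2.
1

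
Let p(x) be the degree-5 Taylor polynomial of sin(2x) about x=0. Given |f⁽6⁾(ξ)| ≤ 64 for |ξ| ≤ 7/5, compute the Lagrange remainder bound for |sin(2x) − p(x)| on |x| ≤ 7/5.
470596/703125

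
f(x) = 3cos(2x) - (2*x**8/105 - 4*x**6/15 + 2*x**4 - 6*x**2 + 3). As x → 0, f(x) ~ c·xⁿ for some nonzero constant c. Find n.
10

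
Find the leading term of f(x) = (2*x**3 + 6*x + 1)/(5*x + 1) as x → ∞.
2*x**2/5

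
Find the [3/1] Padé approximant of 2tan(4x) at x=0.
128*x**3/3 + 8*x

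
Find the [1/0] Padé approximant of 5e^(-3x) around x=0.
5 - 15*x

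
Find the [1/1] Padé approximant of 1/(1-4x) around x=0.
1/(1 - 4*x)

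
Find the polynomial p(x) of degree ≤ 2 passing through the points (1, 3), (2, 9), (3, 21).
3*x**2 - 3*x + 3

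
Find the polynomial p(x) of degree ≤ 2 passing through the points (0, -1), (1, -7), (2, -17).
-2*x**2 - 4*x - 1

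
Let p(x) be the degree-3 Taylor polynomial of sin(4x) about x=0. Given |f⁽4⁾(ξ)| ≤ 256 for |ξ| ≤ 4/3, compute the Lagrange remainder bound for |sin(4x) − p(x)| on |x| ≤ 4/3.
8192/243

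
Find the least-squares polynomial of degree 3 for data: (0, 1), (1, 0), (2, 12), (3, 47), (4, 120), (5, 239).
43/42 + (-865/252)x + (41/84)x² + (35/18)x³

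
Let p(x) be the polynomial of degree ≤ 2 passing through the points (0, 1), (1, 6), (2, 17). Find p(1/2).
11/4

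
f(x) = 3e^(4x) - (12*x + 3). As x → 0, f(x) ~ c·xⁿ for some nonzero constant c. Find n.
2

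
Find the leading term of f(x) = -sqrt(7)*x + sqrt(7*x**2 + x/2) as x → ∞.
sqrt(7)/28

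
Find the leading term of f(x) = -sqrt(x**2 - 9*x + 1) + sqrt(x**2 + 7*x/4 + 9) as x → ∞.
43/8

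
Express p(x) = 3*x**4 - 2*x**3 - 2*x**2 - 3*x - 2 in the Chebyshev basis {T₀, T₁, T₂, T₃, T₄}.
(-15/8)T₀ + (-9/2)T₁ + (1/2)T₂ + (-1/2)T₃ + (3/8)T₄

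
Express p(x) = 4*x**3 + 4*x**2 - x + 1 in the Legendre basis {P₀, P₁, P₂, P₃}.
(7/3)P₀ + (7/5)P₁ + (8/3)P₂ + (8/5)P₃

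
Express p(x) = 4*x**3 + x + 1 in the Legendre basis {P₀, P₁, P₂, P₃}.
P₀ + (17/5)P₁ + (8/5)P₃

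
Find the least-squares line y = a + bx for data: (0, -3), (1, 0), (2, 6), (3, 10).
a = -7/2, b = 9/2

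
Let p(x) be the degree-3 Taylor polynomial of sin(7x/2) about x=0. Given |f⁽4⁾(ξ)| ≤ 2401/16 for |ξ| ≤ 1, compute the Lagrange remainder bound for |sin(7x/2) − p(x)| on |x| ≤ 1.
2401/384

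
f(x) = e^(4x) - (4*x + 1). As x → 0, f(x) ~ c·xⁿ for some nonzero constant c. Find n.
2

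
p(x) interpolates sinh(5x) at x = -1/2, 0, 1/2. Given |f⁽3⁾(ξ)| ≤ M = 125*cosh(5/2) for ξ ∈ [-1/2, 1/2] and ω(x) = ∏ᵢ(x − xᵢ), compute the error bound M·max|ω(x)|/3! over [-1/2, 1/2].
125*sqrt(3)*cosh(5/2)/216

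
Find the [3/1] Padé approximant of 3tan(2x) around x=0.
8*x**3 + 6*x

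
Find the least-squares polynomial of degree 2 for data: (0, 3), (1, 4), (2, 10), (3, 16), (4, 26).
97/35 + (23/35)x + (9/7)x²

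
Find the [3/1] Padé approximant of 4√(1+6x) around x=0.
(-27*x**3/2 + 27*x**2 + 27*x + 4)/(15*x/4 + 1)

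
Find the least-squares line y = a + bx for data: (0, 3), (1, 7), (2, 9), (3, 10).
a = 19/5, b = 23/10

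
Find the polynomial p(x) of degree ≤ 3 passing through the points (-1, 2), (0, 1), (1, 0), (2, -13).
-2*x**3 + x + 1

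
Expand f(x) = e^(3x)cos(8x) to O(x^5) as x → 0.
1 + 3*x - 55*x**2/2 - 183*x**3/2 + 721*x**4/24 + O(x**5)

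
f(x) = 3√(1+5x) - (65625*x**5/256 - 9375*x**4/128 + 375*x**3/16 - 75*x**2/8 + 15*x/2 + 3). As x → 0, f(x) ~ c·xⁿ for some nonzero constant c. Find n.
6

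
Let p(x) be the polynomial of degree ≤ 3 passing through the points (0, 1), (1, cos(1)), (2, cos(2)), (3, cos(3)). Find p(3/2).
9*cos(2)/16 - 1/16 - cos(3)/16 + 9*cos(1)/16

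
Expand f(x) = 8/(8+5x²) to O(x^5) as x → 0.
1 - 5*x**2/8 + 25*x**4/64 + O(x**5)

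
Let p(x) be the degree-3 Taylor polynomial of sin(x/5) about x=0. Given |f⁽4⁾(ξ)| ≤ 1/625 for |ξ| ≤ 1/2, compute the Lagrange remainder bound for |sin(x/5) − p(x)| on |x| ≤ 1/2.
1/240000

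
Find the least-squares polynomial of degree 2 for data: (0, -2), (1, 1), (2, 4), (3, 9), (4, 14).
-68/35 + (16/7)x + (3/7)x²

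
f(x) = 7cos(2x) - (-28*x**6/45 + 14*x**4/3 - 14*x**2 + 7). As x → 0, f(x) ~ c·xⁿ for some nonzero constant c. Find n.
8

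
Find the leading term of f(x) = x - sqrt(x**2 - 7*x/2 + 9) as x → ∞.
7/4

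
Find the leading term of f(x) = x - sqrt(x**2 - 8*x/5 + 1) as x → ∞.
4/5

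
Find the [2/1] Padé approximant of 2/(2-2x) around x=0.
1/(1 - x)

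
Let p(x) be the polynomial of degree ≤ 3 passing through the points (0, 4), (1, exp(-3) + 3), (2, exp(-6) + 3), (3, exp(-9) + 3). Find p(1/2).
(-5*exp(3) + 1 + 15*exp(6) + 53*exp(9))*exp(-9)/16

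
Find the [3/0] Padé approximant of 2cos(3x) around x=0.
2 - 9*x**2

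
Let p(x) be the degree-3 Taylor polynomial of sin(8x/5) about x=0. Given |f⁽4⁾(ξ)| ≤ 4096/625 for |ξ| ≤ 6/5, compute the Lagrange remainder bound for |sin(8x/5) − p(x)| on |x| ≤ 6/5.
221184/390625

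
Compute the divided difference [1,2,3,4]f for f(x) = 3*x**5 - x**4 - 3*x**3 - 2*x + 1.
182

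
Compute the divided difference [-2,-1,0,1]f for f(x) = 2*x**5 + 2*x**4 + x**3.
7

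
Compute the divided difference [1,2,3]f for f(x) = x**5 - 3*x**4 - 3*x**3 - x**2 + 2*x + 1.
-4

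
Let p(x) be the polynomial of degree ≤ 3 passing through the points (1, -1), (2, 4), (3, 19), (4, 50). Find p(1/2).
-13/8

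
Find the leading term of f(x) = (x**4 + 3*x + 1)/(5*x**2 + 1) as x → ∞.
x**2/5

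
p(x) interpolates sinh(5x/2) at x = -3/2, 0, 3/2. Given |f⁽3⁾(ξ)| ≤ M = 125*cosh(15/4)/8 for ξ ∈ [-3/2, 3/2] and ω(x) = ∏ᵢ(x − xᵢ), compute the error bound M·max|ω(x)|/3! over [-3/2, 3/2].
125*sqrt(3)*cosh(15/4)/64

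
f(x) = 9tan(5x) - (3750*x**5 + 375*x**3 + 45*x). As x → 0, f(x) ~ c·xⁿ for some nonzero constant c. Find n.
7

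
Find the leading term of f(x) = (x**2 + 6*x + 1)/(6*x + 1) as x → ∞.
x/6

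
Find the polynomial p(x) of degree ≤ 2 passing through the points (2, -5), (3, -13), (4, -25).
-2*x**2 + 2*x - 1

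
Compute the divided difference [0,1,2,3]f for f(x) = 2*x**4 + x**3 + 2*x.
13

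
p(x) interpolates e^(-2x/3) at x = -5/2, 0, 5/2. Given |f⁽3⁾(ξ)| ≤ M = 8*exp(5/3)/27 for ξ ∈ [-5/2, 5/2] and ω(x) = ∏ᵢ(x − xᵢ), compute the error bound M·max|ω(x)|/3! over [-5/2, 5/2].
125*sqrt(3)*exp(5/3)/729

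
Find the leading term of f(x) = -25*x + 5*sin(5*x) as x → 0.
-625*x**3/6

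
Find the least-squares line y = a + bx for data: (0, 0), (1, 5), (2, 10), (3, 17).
a = -2/5, b = 28/5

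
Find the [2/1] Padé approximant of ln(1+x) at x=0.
x*(x + 6)/(6*(2*x/3 + 1))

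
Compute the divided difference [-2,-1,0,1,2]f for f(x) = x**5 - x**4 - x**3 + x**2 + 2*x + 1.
-1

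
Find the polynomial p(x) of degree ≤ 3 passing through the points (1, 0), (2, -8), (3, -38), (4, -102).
-2*x**3 + x**2 + 3*x - 2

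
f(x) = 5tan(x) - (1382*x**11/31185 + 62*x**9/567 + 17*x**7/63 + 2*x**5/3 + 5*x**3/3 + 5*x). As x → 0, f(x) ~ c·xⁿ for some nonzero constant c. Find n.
13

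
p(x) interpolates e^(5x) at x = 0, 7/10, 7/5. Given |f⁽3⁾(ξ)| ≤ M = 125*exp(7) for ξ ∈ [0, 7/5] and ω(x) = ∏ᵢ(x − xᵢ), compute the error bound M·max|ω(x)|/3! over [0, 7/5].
343*sqrt(3)*exp(7)/216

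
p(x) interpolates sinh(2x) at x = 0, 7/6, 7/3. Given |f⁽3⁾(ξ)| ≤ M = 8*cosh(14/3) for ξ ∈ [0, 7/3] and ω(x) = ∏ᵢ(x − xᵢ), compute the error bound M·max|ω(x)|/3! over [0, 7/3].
343*sqrt(3)*cosh(14/3)/729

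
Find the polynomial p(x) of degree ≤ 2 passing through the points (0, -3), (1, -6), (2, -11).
-x**2 - 2*x - 3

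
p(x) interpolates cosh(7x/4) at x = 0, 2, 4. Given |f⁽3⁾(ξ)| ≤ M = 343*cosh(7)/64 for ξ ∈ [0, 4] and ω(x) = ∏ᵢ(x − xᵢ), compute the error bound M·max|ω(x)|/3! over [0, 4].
343*sqrt(3)*cosh(7)/216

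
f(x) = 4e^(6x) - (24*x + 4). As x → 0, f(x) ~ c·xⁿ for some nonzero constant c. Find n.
2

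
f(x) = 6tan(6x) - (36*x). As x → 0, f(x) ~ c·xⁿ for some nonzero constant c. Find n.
3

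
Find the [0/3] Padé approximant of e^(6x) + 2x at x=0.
1/(-260*x**3 + 46*x**2 - 8*x + 1)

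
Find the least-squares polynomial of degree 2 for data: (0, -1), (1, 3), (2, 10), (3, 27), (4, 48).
-5/7 + (-13/35)x + (22/7)x²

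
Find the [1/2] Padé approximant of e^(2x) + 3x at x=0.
(319*x/69 + 1)/(-8*x**2/69 - 26*x/69 + 1)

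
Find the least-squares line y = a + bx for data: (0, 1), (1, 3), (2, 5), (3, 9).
a = 3/5, b = 13/5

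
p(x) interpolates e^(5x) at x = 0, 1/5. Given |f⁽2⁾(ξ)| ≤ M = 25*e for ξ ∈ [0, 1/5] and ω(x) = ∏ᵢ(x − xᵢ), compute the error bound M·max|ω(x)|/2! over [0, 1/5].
e/8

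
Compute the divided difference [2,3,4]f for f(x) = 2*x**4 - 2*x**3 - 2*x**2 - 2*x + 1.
90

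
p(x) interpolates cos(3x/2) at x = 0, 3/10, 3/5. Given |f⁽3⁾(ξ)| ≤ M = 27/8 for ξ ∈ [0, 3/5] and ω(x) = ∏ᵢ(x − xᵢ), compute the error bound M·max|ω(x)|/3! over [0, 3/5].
27*sqrt(3)/8000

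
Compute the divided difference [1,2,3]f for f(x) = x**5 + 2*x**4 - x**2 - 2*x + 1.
139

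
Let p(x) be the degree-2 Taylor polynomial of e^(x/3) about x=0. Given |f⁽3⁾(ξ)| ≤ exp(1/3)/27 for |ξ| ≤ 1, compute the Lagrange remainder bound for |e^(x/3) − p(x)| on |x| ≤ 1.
exp(1/3)/162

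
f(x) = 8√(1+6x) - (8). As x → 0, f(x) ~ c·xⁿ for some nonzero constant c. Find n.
1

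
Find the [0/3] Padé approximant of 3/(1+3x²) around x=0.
3/(3*x**2 + 1)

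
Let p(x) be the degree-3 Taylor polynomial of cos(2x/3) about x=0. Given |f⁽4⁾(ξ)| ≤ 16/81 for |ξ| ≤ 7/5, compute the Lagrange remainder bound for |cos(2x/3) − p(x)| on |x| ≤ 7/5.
4802/151875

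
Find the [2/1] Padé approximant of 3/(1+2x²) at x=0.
3 - 6*x**2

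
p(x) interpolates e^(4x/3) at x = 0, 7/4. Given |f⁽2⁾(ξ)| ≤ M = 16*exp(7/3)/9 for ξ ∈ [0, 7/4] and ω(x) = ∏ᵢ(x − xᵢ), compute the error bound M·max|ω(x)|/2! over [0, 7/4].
49*exp(7/3)/72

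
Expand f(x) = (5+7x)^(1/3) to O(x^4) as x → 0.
5**(1/3) + 7*5**(1/3)*x/15 - 49*5**(1/3)*x**2/225 + 343*5**(1/3)*x**3/2025 + O(x**4)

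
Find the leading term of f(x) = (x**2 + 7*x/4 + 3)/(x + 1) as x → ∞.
x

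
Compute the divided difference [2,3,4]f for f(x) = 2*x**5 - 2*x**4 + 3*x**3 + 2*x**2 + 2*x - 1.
489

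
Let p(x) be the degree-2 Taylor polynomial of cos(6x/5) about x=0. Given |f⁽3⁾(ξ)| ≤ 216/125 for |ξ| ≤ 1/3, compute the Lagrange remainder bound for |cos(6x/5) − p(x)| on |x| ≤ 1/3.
4/375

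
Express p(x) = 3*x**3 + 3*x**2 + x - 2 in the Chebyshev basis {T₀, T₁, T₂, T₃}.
(-1/2)T₀ + (13/4)T₁ + (3/2)T₂ + (3/4)T₃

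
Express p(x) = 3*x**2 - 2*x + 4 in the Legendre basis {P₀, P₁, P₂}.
(5)P₀ + (-2)P₁ + (2)P₂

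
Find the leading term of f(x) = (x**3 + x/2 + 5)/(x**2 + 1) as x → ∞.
x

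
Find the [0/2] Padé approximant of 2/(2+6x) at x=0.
1/(3*x + 1)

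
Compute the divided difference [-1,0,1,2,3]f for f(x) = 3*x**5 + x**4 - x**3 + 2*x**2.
16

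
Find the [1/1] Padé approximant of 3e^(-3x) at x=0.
(3 - 9*x/2)/(3*x/2 + 1)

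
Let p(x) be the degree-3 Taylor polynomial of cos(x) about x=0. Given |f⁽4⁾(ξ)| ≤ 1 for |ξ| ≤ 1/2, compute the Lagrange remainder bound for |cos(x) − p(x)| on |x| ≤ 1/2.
1/384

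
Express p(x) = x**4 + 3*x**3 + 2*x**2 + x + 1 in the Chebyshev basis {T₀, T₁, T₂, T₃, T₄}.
(19/8)T₀ + (13/4)T₁ + (3/2)T₂ + (3/4)T₃ + (1/8)T₄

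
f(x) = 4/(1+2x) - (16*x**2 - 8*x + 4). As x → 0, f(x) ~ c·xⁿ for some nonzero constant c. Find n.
3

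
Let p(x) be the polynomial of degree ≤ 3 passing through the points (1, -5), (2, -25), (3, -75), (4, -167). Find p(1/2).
-5/2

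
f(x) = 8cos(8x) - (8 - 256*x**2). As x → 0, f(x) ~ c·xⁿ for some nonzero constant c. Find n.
4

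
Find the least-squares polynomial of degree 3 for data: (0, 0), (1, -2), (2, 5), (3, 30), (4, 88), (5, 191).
-1/7 + (-5/6)x + (-73/28)x² + (25/12)x³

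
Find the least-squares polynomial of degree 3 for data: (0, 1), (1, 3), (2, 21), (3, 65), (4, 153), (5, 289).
71/63 + (-457/189)x + (265/126)x² + (107/54)x³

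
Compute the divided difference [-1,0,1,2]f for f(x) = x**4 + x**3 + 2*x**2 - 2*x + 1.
3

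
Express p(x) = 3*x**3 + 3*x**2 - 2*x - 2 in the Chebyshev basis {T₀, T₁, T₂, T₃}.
(-1/2)T₀ + (1/4)T₁ + (3/2)T₂ + (3/4)T₃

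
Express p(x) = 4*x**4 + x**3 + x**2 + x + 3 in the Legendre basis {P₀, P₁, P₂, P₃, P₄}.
(62/15)P₀ + (8/5)P₁ + (62/21)P₂ + (2/5)P₃ + (32/35)P₄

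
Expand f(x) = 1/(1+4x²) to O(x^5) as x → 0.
1 - 4*x**2 + 16*x**4 + O(x**5)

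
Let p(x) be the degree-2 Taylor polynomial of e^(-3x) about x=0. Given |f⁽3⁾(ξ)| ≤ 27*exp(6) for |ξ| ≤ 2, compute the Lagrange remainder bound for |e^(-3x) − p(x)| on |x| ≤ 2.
36*exp(6)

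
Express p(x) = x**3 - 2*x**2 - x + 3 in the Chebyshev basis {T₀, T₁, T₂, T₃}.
(2)T₀ + (-1/4)T₁ - T₂ + (1/4)T₃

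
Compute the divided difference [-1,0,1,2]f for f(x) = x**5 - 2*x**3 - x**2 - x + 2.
3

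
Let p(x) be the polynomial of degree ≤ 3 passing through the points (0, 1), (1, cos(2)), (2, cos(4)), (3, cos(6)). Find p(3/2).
9*cos(4)/16 + 9*cos(2)/16 - 1/16 - cos(6)/16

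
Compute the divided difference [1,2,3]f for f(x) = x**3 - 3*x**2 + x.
3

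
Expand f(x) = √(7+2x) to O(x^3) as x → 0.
sqrt(7) + sqrt(7)*x/7 - sqrt(7)*x**2/98 + O(x**3)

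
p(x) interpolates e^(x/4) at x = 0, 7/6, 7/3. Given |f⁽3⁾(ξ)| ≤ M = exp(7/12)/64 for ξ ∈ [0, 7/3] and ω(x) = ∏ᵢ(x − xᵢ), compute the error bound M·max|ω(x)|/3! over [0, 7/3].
343*sqrt(3)*exp(7/12)/373248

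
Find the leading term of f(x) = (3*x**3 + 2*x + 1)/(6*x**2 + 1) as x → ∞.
x/2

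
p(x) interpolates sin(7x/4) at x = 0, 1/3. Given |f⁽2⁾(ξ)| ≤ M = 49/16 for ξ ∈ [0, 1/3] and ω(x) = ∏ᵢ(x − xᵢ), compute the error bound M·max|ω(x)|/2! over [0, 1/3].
49/1152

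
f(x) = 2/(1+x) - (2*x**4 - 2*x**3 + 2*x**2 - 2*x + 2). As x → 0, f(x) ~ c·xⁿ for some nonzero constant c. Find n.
5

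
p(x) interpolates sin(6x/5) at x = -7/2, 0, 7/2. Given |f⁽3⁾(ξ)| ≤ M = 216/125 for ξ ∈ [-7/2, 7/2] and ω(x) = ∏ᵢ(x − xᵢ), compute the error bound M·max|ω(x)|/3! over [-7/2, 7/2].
343*sqrt(3)/125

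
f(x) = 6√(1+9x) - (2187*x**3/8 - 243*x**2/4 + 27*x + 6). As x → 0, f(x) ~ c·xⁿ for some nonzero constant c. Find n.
4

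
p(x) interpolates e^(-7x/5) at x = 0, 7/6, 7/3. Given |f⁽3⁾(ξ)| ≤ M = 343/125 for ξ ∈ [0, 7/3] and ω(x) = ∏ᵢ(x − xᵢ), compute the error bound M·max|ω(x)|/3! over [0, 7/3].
117649*sqrt(3)/729000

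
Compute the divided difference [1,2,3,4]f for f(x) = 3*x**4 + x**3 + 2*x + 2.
31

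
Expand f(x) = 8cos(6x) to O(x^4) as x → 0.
8 - 144*x**2 + O(x**4)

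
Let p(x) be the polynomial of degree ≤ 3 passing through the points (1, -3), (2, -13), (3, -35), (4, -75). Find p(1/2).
-5/8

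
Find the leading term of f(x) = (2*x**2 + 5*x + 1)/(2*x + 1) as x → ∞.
x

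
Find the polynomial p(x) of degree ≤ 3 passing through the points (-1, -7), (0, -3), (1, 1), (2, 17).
2*x**3 + 2*x - 3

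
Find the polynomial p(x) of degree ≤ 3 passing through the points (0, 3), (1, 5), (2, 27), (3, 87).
3*x**3 + x**2 - 2*x + 3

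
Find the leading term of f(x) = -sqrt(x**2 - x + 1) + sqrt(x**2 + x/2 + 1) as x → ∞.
3/4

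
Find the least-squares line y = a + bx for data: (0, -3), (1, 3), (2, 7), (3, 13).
a = -14/5, b = 26/5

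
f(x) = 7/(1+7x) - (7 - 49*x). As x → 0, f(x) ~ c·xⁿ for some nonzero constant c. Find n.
2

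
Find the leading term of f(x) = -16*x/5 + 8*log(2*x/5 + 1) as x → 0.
-16*x**2/25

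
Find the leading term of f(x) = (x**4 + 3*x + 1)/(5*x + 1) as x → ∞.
x**3/5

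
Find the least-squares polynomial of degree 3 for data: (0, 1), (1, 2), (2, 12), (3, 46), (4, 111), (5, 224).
1 + (-1/14)x + (-15/14)x² + (2)x³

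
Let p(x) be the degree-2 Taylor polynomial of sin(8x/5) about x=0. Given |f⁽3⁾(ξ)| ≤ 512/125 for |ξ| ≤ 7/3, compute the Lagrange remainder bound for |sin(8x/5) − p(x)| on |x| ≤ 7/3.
87808/10125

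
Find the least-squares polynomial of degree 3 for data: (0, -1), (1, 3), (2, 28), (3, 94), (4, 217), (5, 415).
-19/21 + (-29/18)x + (47/21)x² + (53/18)x³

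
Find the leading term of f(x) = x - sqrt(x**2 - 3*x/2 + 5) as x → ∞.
3/4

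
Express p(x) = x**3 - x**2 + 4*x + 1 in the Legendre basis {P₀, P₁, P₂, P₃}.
(2/3)P₀ + (23/5)P₁ + (-2/3)P₂ + (2/5)P₃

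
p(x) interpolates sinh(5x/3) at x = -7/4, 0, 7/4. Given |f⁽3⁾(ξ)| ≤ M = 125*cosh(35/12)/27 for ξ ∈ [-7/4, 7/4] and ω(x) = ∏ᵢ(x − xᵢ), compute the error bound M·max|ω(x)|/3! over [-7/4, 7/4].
42875*sqrt(3)*cosh(35/12)/46656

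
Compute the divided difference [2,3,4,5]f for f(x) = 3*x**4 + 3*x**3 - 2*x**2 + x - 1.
45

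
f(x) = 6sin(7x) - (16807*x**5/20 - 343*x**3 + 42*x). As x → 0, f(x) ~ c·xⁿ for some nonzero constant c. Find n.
7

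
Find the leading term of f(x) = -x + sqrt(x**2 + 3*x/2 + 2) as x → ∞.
3/4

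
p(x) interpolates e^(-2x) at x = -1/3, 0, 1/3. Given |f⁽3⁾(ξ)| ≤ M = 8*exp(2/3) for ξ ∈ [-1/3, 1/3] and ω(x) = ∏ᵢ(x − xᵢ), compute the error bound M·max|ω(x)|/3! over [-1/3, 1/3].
8*sqrt(3)*exp(2/3)/729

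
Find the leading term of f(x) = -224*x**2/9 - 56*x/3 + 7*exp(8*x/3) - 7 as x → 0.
1792*x**3/81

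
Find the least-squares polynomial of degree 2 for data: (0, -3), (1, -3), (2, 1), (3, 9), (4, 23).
-99/35 + (-96/35)x + (16/7)x²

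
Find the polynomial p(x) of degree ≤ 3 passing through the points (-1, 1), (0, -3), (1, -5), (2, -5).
x**2 - 3*x - 3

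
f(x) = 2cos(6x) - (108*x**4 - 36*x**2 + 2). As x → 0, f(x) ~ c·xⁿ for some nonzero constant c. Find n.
6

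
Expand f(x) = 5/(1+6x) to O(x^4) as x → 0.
5 - 30*x + 180*x**2 - 1080*x**3 + O(x**4)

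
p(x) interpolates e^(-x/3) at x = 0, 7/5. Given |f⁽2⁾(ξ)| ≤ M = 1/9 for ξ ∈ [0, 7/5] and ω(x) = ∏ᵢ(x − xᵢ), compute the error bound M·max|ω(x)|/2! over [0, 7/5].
49/1800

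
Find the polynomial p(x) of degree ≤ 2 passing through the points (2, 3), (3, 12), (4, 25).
2*x**2 - x - 3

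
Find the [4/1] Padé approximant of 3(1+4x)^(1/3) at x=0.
(256*x**4/81 - 512*x**3/135 + 32*x**2/5 + 64*x/5 + 3)/(44*x/15 + 1)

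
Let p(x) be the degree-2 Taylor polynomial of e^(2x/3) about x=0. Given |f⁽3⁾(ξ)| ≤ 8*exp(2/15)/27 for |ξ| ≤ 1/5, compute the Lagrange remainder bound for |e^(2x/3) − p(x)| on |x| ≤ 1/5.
4*exp(2/15)/10125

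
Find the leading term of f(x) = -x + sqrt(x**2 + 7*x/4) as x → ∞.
7/8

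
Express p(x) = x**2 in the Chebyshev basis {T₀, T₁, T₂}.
(1/2)T₀ + (1/2)T₂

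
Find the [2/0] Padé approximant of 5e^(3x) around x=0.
45*x**2/2 + 15*x + 5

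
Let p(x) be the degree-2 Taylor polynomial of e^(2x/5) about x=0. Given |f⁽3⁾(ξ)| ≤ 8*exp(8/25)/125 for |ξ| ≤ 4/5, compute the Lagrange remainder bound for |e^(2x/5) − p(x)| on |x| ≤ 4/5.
256*exp(8/25)/46875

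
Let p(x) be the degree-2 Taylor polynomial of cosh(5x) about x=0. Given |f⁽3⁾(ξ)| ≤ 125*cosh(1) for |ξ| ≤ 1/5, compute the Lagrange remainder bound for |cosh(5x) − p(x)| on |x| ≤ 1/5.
cosh(1)/6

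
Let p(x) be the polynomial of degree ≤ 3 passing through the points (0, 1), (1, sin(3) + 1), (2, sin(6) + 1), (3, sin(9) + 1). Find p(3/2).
9*sin(6)/16 - sin(9)/16 + 9*sin(3)/16 + 1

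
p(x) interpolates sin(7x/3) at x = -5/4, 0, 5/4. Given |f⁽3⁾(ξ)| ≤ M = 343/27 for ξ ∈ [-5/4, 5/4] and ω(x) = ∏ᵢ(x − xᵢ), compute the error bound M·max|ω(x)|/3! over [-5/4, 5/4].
42875*sqrt(3)/46656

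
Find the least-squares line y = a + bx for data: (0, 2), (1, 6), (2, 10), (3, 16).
a = 8/5, b = 23/5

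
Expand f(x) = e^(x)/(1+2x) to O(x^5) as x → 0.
1 - x + 5*x**2/2 - 29*x**3/6 + 233*x**4/24 + O(x**5)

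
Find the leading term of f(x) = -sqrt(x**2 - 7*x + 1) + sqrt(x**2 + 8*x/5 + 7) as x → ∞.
43/10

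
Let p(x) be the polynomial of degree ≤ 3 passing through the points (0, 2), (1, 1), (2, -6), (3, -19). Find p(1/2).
9/4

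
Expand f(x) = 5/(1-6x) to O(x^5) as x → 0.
5 + 30*x + 180*x**2 + 1080*x**3 + 6480*x**4 + O(x**5)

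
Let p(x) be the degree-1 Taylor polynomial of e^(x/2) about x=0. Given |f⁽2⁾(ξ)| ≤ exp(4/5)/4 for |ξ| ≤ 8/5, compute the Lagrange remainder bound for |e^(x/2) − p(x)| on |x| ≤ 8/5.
8*exp(4/5)/25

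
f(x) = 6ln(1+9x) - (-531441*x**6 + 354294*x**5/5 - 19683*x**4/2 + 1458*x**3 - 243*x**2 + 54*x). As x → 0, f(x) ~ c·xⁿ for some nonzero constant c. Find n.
7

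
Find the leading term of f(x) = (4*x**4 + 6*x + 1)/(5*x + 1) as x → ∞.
4*x**3/5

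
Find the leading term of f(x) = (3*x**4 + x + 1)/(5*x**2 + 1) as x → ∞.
3*x**2/5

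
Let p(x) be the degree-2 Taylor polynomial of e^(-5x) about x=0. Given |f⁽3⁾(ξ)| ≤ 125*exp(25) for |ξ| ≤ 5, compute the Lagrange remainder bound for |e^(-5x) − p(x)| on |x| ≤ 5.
15625*exp(25)/6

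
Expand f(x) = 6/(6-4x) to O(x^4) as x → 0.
1 + 2*x/3 + 4*x**2/9 + 8*x**3/27 + O(x**4)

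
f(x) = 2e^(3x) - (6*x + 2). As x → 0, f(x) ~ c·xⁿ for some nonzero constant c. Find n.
2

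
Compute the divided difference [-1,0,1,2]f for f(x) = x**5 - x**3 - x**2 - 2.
4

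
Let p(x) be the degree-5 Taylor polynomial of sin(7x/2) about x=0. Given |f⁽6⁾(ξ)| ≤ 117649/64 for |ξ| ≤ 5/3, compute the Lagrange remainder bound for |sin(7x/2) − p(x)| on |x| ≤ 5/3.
367653125/6718464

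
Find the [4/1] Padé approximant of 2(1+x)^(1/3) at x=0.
(2*x**4/243 - 16*x**3/405 + 4*x**2/15 + 32*x/15 + 2)/(11*x/15 + 1)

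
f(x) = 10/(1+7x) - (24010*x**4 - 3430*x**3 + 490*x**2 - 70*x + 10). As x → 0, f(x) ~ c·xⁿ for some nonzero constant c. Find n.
5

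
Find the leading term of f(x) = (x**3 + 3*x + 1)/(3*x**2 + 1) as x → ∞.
x/3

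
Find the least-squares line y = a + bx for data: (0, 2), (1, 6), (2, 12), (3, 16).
a = 9/5, b = 24/5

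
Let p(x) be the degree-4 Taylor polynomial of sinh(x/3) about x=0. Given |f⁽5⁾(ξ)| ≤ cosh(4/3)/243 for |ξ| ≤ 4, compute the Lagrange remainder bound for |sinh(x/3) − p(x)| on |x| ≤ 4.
128*cosh(4/3)/3645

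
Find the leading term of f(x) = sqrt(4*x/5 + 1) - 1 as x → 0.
2*x/5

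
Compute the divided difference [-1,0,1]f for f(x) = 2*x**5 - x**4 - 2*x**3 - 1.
-1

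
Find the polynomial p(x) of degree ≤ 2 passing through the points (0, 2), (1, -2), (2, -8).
-x**2 - 3*x + 2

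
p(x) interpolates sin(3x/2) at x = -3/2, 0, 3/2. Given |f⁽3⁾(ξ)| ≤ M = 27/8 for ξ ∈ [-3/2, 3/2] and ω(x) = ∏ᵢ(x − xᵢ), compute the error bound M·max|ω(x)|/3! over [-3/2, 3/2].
27*sqrt(3)/64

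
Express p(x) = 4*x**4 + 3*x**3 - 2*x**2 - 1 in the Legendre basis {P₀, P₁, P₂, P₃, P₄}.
(-13/15)P₀ + (9/5)P₁ + (20/21)P₂ + (6/5)P₃ + (32/35)P₄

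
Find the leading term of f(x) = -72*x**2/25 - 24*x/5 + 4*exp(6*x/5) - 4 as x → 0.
144*x**3/125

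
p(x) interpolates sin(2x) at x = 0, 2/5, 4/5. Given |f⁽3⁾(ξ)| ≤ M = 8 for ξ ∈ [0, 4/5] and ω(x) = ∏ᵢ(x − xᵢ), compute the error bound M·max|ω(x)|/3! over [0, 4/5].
64*sqrt(3)/3375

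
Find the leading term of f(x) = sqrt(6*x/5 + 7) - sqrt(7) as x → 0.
3*sqrt(7)*x/35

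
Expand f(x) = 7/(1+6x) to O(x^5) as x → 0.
7 - 42*x + 252*x**2 - 1512*x**3 + 9072*x**4 + O(x**5)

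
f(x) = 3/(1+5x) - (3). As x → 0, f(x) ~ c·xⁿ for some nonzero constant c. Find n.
1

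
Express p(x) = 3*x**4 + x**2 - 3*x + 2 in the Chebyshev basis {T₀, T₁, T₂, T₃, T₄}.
(29/8)T₀ + (-3)T₁ + (2)T₂ + (3/8)T₄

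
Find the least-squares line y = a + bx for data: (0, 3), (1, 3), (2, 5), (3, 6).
a = 13/5, b = 11/10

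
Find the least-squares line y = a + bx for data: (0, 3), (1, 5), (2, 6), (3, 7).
a = 33/10, b = 13/10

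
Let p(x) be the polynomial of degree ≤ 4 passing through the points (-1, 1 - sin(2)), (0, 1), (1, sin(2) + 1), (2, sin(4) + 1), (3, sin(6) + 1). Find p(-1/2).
-105*sin(2)/128 + 7*sin(4)/32 - 5*sin(6)/128 + 1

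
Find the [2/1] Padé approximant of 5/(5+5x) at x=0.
1/(x + 1)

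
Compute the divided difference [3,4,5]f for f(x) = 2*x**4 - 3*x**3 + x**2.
159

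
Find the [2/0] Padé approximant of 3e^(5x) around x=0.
75*x**2/2 + 15*x + 3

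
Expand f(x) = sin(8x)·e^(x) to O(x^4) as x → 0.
8*x + 8*x**2 - 244*x**3/3 + O(x**4)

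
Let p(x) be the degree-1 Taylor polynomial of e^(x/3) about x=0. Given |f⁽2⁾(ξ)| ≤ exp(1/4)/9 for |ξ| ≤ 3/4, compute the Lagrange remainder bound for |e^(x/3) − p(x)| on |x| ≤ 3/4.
exp(1/4)/32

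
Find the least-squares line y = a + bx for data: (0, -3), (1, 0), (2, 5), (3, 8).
a = -16/5, b = 19/5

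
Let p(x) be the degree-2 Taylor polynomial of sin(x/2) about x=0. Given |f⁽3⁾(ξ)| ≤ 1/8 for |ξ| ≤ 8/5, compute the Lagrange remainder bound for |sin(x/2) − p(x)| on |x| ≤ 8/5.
32/375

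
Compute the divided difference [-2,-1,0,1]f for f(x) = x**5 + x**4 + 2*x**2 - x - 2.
3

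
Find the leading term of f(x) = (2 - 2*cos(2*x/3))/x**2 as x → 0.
4/9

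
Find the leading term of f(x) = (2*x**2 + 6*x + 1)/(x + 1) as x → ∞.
2*x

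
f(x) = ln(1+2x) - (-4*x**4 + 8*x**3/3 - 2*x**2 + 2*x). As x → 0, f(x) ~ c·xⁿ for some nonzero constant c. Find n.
5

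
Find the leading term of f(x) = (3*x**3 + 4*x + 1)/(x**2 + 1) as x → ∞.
3*x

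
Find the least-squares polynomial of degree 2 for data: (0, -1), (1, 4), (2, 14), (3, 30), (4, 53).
-4/5 + (7/5)x + (3)x²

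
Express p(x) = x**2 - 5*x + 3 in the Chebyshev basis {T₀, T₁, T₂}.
(7/2)T₀ + (-5)T₁ + (1/2)T₂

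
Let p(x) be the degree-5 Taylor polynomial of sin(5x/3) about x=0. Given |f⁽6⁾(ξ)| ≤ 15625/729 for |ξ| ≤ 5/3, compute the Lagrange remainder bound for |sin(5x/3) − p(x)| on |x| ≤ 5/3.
48828125/76527504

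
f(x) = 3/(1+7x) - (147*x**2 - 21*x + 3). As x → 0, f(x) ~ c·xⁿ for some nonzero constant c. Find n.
3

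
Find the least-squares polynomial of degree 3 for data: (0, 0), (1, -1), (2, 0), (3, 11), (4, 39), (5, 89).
13/126 + (-457/756)x + (-121/63)x² + (121/108)x³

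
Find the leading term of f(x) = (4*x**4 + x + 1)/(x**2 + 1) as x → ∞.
4*x**2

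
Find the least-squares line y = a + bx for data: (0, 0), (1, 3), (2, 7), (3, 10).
a = -1/10, b = 17/5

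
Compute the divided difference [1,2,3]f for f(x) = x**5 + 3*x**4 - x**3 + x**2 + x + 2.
160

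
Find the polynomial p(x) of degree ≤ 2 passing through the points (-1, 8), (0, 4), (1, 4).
2*x**2 - 2*x + 4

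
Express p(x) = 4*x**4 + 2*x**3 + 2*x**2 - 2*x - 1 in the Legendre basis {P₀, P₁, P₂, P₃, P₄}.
(7/15)P₀ + (-4/5)P₁ + (76/21)P₂ + (4/5)P₃ + (32/35)P₄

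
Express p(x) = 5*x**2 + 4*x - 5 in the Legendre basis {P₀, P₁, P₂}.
(-10/3)P₀ + (4)P₁ + (10/3)P₂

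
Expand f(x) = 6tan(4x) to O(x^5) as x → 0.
24*x + 128*x**3 + O(x**5)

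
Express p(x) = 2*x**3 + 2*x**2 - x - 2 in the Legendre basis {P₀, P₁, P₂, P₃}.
(-4/3)P₀ + (1/5)P₁ + (4/3)P₂ + (4/5)P₃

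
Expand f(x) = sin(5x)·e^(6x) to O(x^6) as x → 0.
5*x + 30*x**2 + 415*x**3/6 + 55*x**4 - 1895*x**5/24 + O(x**6)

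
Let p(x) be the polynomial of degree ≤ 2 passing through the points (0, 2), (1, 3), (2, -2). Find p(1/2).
13/4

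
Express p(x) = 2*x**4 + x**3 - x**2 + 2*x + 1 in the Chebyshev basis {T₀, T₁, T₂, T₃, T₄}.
(5/4)T₀ + (11/4)T₁ + (1/2)T₂ + (1/4)T₃ + (1/4)T₄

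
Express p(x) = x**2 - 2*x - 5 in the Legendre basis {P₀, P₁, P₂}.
(-14/3)P₀ + (-2)P₁ + (2/3)P₂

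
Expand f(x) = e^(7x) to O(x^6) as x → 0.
1 + 7*x + 49*x**2/2 + 343*x**3/6 + 2401*x**4/24 + 16807*x**5/120 + O(x**6)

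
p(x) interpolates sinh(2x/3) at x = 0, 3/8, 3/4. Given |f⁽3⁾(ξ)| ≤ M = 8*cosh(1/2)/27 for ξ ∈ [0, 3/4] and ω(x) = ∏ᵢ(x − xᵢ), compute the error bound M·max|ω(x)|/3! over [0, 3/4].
sqrt(3)*cosh(1/2)/1728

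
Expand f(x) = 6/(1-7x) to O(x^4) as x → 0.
6 + 42*x + 294*x**2 + 2058*x**3 + O(x**4)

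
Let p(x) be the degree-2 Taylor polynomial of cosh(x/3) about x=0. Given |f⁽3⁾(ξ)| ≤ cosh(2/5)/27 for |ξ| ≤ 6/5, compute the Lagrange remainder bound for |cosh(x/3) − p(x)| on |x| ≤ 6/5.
4*cosh(2/5)/375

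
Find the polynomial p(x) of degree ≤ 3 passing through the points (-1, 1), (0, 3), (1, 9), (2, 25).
x**3 + 2*x**2 + 3*x + 3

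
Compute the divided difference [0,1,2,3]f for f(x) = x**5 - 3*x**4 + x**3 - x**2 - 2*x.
8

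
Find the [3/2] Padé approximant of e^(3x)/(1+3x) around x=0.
(72*x**3/55 + 513*x**2/220 + 126*x/55 + 1)/(-477*x**2/220 + 126*x/55 + 1)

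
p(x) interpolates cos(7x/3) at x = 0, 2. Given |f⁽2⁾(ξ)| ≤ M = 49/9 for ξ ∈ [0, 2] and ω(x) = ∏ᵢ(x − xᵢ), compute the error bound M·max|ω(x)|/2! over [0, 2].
49/18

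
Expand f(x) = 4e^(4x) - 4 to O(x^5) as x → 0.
16*x + 32*x**2 + 128*x**3/3 + 128*x**4/3 + O(x**5)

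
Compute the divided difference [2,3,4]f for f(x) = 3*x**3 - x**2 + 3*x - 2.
26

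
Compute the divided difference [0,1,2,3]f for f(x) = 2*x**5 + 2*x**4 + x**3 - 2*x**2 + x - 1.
63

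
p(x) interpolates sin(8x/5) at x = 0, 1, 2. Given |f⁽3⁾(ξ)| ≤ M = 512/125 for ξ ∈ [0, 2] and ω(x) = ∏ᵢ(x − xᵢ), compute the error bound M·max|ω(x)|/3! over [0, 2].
512*sqrt(3)/3375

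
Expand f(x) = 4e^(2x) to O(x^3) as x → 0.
4 + 8*x + 8*x**2 + O(x**3)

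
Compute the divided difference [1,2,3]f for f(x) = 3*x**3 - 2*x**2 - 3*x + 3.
16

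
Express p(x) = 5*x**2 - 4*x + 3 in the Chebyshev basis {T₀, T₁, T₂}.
(11/2)T₀ + (-4)T₁ + (5/2)T₂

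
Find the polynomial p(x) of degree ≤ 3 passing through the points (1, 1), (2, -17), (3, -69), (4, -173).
-3*x**3 + x**2 + 3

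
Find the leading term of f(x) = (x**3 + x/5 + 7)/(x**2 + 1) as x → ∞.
x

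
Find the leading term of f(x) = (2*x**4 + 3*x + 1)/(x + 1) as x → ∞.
2*x**3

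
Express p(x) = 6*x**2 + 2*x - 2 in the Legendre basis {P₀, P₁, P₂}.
(2)P₁ + (4)P₂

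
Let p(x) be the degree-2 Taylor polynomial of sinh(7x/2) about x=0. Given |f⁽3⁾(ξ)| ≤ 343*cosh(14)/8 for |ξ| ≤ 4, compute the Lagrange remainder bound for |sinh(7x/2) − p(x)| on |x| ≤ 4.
1372*cosh(14)/3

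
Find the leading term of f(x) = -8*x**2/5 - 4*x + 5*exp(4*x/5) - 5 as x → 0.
32*x**3/75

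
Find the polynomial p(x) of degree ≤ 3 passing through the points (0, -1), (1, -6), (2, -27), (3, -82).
-3*x**3 + x**2 - 3*x - 1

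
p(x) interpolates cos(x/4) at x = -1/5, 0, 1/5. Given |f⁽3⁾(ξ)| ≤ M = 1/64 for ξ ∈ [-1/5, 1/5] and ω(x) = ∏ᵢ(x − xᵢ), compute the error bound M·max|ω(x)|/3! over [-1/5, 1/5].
sqrt(3)/216000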